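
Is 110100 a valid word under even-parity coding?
Sum of all bits: 1+1+0+1+0+0 = 3; 3 mod 2 = 1. Result is 1 → parity error detected.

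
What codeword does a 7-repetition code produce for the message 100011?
Repeat each bit 7× and concatenate:
1→1111111  0→0000000  0→0000000  0→0000000  1→1111111  1→1111111
Codeword = 111111100000000000000000000011111111111111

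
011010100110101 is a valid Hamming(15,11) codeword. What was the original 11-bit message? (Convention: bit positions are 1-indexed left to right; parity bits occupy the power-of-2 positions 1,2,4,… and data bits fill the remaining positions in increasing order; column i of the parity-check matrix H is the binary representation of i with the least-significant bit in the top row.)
Parity bits occupy power-of-2 positions; data bits are at positions {3,5,6,7,9,10,11,12,13,14,15} (1-indexed).
Extract: c[3]=1 c[5]=1 c[6]=0 c[7]=1 c[9]=0 c[10]=1 c[11]=1 c[12]=0 c[13]=1 c[14]=0 c[15]=1
Data = 11010110101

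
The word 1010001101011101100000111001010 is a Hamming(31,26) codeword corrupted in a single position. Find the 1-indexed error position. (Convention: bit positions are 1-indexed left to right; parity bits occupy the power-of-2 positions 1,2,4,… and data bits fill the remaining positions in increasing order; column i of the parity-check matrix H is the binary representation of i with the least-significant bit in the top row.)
Syndrome s = H · r^T (mod 2), r = 1010001101011101100000111001010:
  s[0] = (1010101010101010101010101010101)·(1010001101011101100000111001010) mod 2 = 1+0+1+0+0+0+1+0+0+0+0+0+1+0+0+0+1+0+0+0+0+0+1+0+1+0+0+0+0+0+0 mod 2 = 1
  s[1] = (0110011001100110011001100110011)·(1010001101011101100000111001010) mod 2 = 0+0+1+0+0+0+1+0+0+1+0+0+0+1+0+0+0+0+0+0+0+0+1+0+0+0+0+0+0+1+0 mod 2 = 0
  s[2] = (0001111000011110000111100001111)·(1010001101011101100000111001010) mod 2 = 0+0+0+0+0+0+1+0+0+0+0+1+1+1+0+0+0+0+0+0+0+0+1+0+0+0+0+1+0+1+0 mod 2 = 1
  s[3] = (0000000111111110000000011111111)·(1010001101011101100000111001010) mod 2 = 0+0+0+0+0+0+0+1+0+1+0+1+1+1+0+0+0+0+0+0+0+0+0+1+1+0+0+1+0+1+0 mod 2 = 1
  s[4] = (0000000000000001111111111111111)·(1010001101011101100000111001010) mod 2 = 0+0+0+0+0+0+0+0+0+0+0+0+0+0+0+1+1+0+0+0+0+0+1+1+1+0+0+1+0+1+0 mod 2 = 1
Syndrome = 10111
Column i of H is the binary representation of i, so the syndrome is the binary index of the flipped bit.
Read s = 10111 with s[0] as LSB: 1·2^0 + 0·2^1 + 1·2^2 + 1·2^3 + 1·2^4 = 29.
Error is at bit position 29.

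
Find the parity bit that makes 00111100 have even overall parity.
Sum of data bits: 0+0+1+1+1+1+0+0 = 4.
4 mod 2 = 0, so parity bit = 0.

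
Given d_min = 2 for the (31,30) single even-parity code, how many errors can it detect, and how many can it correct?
Detection only: up to d_min − 1 = 1 errors.
Correction: up to ⌊(d_min − 1)/2⌋ = ⌊1/2⌋ = 0 errors.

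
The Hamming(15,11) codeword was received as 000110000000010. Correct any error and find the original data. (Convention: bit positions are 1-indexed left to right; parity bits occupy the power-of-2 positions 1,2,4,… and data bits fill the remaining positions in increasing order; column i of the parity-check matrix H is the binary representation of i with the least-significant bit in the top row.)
Syndrome s = H · r^T (mod 2), r = 000110000000010:
  s[0] = (101010101010101)·(000110000000010) mod 2 = 0+0+0+0+1+0+0+0+0+0+0+0+0+0+0 mod 2 = 1
  s[1] = (011001100110011)·(000110000000010) mod 2 = 0+0+0+0+0+0+0+0+0+0+0+0+0+1+0 mod 2 = 1
  s[2] = (000111100001111)·(000110000000010) mod 2 = 0+0+0+1+1+0+0+0+0+0+0+0+0+1+0 mod 2 = 1
  s[3] = (000000011111111)·(000110000000010) mod 2 = 0+0+0+0+0+0+0+0+0+0+0+0+0+1+0 mod 2 = 1
Syndrome = 1111
Column 15 of H equals this syndrome → error at bit 15 (1-indexed).
Flip bit 15: 000110000000010 → 000110000000011
Extract data bits at positions {3,5,6,7,9,10,11,12,13,14,15}: 01000000011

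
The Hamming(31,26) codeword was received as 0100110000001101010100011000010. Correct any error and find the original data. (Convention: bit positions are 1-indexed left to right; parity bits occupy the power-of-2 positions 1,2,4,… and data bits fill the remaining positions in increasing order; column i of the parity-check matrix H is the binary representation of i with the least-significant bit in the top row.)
Syndrome s = H · r^T (mod 2), r = 0100110000001101010100011000010:
  s[0] = (1010101010101010101010101010101)·(0100110000001101010100011000010) mod 2 = 0+0+0+0+1+0+0+0+0+0+0+0+1+0+0+0+0+0+0+0+0+0+0+0+1+0+0+0+0+0+0 mod 2 = 1
  s[1] = (0110011001100110011001100110011)·(0100110000001101010100011000010) mod 2 = 0+1+0+0+0+1+0+0+0+0+0+0+0+1+0+0+0+1+0+0+0+0+0+0+0+0+0+0+0+1+0 mod 2 = 1
  s[2] = (0001111000011110000111100001111)·(0100110000001101010100011000010) mod 2 = 0+0+0+0+1+1+0+0+0+0+0+0+1+1+0+0+0+0+0+1+0+0+0+0+0+0+0+0+0+1+0 mod 2 = 0
  s[3] = (0000000111111110000000011111111)·(0100110000001101010100011000010) mod 2 = 0+0+0+0+0+0+0+0+0+0+0+0+1+1+0+0+0+0+0+0+0+0+0+1+1+0+0+0+0+1+0 mod 2 = 1
  s[4] = (0000000000000001111111111111111)·(0100110000001101010100011000010) mod 2 = 0+0+0+0+0+0+0+0+0+0+0+0+0+0+0+1+0+1+0+1+0+0+0+1+1+0+0+0+0+1+0 mod 2 = 0
Syndrome = 11010
Column 11 of H equals this syndrome → error at bit 11 (1-indexed).
Flip bit 11: 0100110000001101010100011000010 → 0100110000101101010100011000010
Extract data bits at positions {3,5,6,7,9,10,11,12,13,14,15,17,18,19,20,21,22,23,24,25,26,27,28,29,30,31}: 01100010110010100011000010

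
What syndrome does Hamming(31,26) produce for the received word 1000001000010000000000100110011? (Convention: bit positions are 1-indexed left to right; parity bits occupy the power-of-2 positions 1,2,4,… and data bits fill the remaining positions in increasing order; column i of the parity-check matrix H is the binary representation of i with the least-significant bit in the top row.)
Syndrome s = H · r^T (mod 2), r = 1000001000010000000000100110011:
  s[0] = (1010101010101010101010101010101)·(1000001000010000000000100110011) mod 2 = 1+0+0+0+0+0+1+0+0+0+0+0+0+0+0+0+0+0+0+0+0+0+1+0+0+0+1+0+0+0+1 mod 2 = 1
  s[1] = (0110011001100110011001100110011)·(1000001000010000000000100110011) mod 2 = 0+0+0+0+0+0+1+0+0+0+0+0+0+0+0+0+0+0+0+0+0+0+1+0+0+1+1+0+0+1+1 mod 2 = 0
  s[2] = (0001111000011110000111100001111)·(1000001000010000000000100110011) mod 2 = 0+0+0+0+0+0+1+0+0+0+0+1+0+0+0+0+0+0+0+0+0+0+1+0+0+0+0+0+0+1+1 mod 2 = 1
  s[3] = (0000000111111110000000011111111)·(1000001000010000000000100110011) mod 2 = 0+0+0+0+0+0+0+0+0+0+0+1+0+0+0+0+0+0+0+0+0+0+0+0+0+1+1+0+0+1+1 mod 2 = 1
  s[4] = (0000000000000001111111111111111)·(1000001000010000000000100110011) mod 2 = 0+0+0+0+0+0+0+0+0+0+0+0+0+0+0+0+0+0+0+0+0+0+1+0+0+1+1+0+0+1+1 mod 2 = 1
Syndrome = 10111
Non-zero syndrome: error at position 29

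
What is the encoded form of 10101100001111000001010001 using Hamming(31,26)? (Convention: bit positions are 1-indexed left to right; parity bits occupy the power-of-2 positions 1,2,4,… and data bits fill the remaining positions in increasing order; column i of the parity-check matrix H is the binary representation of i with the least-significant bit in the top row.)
Codeword c = d · G (mod 2), d = 10101100001111000001010001:
  c[0] = d·G[:,0] = (10101100001111000001010001)·(11011010101101010101010101) mod 2 = 1+0+0+0+1+0+0+0+0+0+1+1+0+1+0+0+0+0+0+1+0+1+0+0+0+1 mod 2 = 0
  c[1] = d·G[:,1] = (10101100001111000001010001)·(10110110011011001100110011) mod 2 = 1+0+1+0+0+1+0+0+0+0+1+0+1+1+0+0+0+0+0+0+0+1+0+0+0+1 mod 2 = 0
  c[2] = d·G[:,2] = (10101100001111000001010001)·(10000000000000000000000000) mod 2 = 1+0+0+0+0+0+0+0+0+0+0+0+0+0+0+0+0+0+0+0+0+0+0+0+0+0 mod 2 = 1
  c[3] = d·G[:,3] = (10101100001111000001010001)·(01110001111000111100001111) mod 2 = 0+0+1+0+0+0+0+0+0+0+1+0+0+0+0+0+0+0+0+0+0+0+0+0+0+1 mod 2 = 1
  c[4] = d·G[:,4] = (10101100001111000001010001)·(01000000000000000000000000) mod 2 = 0+0+0+0+0+0+0+0+0+0+0+0+0+0+0+0+0+0+0+0+0+0+0+0+0+0 mod 2 = 0
  c[5] = d·G[:,5] = (10101100001111000001010001)·(00100000000000000000000000) mod 2 = 0+0+1+0+0+0+0+0+0+0+0+0+0+0+0+0+0+0+0+0+0+0+0+0+0+0 mod 2 = 1
  c[6] = d·G[:,6] = (10101100001111000001010001)·(00010000000000000000000000) mod 2 = 0+0+0+0+0+0+0+0+0+0+0+0+0+0+0+0+0+0+0+0+0+0+0+0+0+0 mod 2 = 0
  c[7] = d·G[:,7] = (10101100001111000001010001)·(00001111111000000011111111) mod 2 = 0+0+0+0+1+1+0+0+0+0+1+0+0+0+0+0+0+0+0+1+0+1+0+0+0+1 mod 2 = 0
  c[8] = d·G[:,8] = (10101100001111000001010001)·(00001000000000000000000000) mod 2 = 0+0+0+0+1+0+0+0+0+0+0+0+0+0+0+0+0+0+0+0+0+0+0+0+0+0 mod 2 = 1
  c[9] = d·G[:,9] = (10101100001111000001010001)·(00000100000000000000000000) mod 2 = 0+0+0+0+0+1+0+0+0+0+0+0+0+0+0+0+0+0+0+0+0+0+0+0+0+0 mod 2 = 1
  c[10] = d·G[:,10] = (10101100001111000001010001)·(00000010000000000000000000) mod 2 = 0+0+0+0+0+0+0+0+0+0+0+0+0+0+0+0+0+0+0+0+0+0+0+0+0+0 mod 2 = 0
  c[11] = d·G[:,11] = (10101100001111000001010001)·(00000001000000000000000000) mod 2 = 0+0+0+0+0+0+0+0+0+0+0+0+0+0+0+0+0+0+0+0+0+0+0+0+0+0 mod 2 = 0
  c[12] = d·G[:,12] = (10101100001111000001010001)·(00000000100000000000000000) mod 2 = 0+0+0+0+0+0+0+0+0+0+0+0+0+0+0+0+0+0+0+0+0+0+0+0+0+0 mod 2 = 0
  c[13] = d·G[:,13] = (10101100001111000001010001)·(00000000010000000000000000) mod 2 = 0+0+0+0+0+0+0+0+0+0+0+0+0+0+0+0+0+0+0+0+0+0+0+0+0+0 mod 2 = 0
  c[14] = d·G[:,14] = (10101100001111000001010001)·(00000000001000000000000000) mod 2 = 0+0+0+0+0+0+0+0+0+0+1+0+0+0+0+0+0+0+0+0+0+0+0+0+0+0 mod 2 = 1
  c[15] = d·G[:,15] = (10101100001111000001010001)·(00000000000111111111111111) mod 2 = 0+0+0+0+0+0+0+0+0+0+0+1+1+1+0+0+0+0+0+1+0+1+0+0+0+1 mod 2 = 0
  c[16] = d·G[:,16] = (10101100001111000001010001)·(00000000000100000000000000) mod 2 = 0+0+0+0+0+0+0+0+0+0+0+1+0+0+0+0+0+0+0+0+0+0+0+0+0+0 mod 2 = 1
  c[17] = d·G[:,17] = (10101100001111000001010001)·(00000000000010000000000000) mod 2 = 0+0+0+0+0+0+0+0+0+0+0+0+1+0+0+0+0+0+0+0+0+0+0+0+0+0 mod 2 = 1
  c[18] = d·G[:,18] = (10101100001111000001010001)·(00000000000001000000000000) mod 2 = 0+0+0+0+0+0+0+0+0+0+0+0+0+1+0+0+0+0+0+0+0+0+0+0+0+0 mod 2 = 1
  c[19] = d·G[:,19] = (10101100001111000001010001)·(00000000000000100000000000) mod 2 = 0+0+0+0+0+0+0+0+0+0+0+0+0+0+0+0+0+0+0+0+0+0+0+0+0+0 mod 2 = 0
  c[20] = d·G[:,20] = (10101100001111000001010001)·(00000000000000010000000000) mod 2 = 0+0+0+0+0+0+0+0+0+0+0+0+0+0+0+0+0+0+0+0+0+0+0+0+0+0 mod 2 = 0
  c[21] = d·G[:,21] = (10101100001111000001010001)·(00000000000000001000000000) mod 2 = 0+0+0+0+0+0+0+0+0+0+0+0+0+0+0+0+0+0+0+0+0+0+0+0+0+0 mod 2 = 0
  c[22] = d·G[:,22] = (10101100001111000001010001)·(00000000000000000100000000) mod 2 = 0+0+0+0+0+0+0+0+0+0+0+0+0+0+0+0+0+0+0+0+0+0+0+0+0+0 mod 2 = 0
  c[23] = d·G[:,23] = (10101100001111000001010001)·(00000000000000000010000000) mod 2 = 0+0+0+0+0+0+0+0+0+0+0+0+0+0+0+0+0+0+0+0+0+0+0+0+0+0 mod 2 = 0
  c[24] = d·G[:,24] = (10101100001111000001010001)·(00000000000000000001000000) mod 2 = 0+0+0+0+0+0+0+0+0+0+0+0+0+0+0+0+0+0+0+1+0+0+0+0+0+0 mod 2 = 1
  c[25] = d·G[:,25] = (10101100001111000001010001)·(00000000000000000000100000) mod 2 = 0+0+0+0+0+0+0+0+0+0+0+0+0+0+0+0+0+0+0+0+0+0+0+0+0+0 mod 2 = 0
  c[26] = d·G[:,26] = (10101100001111000001010001)·(00000000000000000000010000) mod 2 = 0+0+0+0+0+0+0+0+0+0+0+0+0+0+0+0+0+0+0+0+0+1+0+0+0+0 mod 2 = 1
  c[27] = d·G[:,27] = (10101100001111000001010001)·(00000000000000000000001000) mod 2 = 0+0+0+0+0+0+0+0+0+0+0+0+0+0+0+0+0+0+0+0+0+0+0+0+0+0 mod 2 = 0
  c[28] = d·G[:,28] = (10101100001111000001010001)·(00000000000000000000000100) mod 2 = 0+0+0+0+0+0+0+0+0+0+0+0+0+0+0+0+0+0+0+0+0+0+0+0+0+0 mod 2 = 0
  c[29] = d·G[:,29] = (10101100001111000001010001)·(00000000000000000000000010) mod 2 = 0+0+0+0+0+0+0+0+0+0+0+0+0+0+0+0+0+0+0+0+0+0+0+0+0+0 mod 2 = 0
  c[30] = d·G[:,30] = (10101100001111000001010001)·(00000000000000000000000001) mod 2 = 0+0+0+0+0+0+0+0+0+0+0+0+0+0+0+0+0+0+0+0+0+0+0+0+0+1 mod 2 = 1
Codeword = 0011010011000010111000001010001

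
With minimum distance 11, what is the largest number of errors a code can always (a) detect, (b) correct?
(a) Detection requires d_min ≥ e+1, so e ≤ d_min − 1 = 10.
(b) Correction requires d_min ≥ 2t+1, so t ≤ ⌊(d_min − 1)/2⌋ = ⌊10/2⌋ = 5.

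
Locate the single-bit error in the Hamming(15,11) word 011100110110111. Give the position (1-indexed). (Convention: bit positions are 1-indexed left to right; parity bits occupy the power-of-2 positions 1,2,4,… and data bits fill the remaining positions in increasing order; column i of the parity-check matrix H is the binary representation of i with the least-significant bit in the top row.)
Syndrome s = H · r^T (mod 2), r = 011100110110111:
  s[0] = (101010101010101)·(011100110110111) mod 2 = 0+0+1+0+0+0+1+0+0+0+1+0+1+0+1 mod 2 = 1
  s[1] = (011001100110011)·(011100110110111) mod 2 = 0+1+1+0+0+0+1+0+0+1+1+0+0+1+1 mod 2 = 1
  s[2] = (000111100001111)·(011100110110111) mod 2 = 0+0+0+1+0+0+1+0+0+0+0+0+1+1+1 mod 2 = 1
  s[3] = (000000011111111)·(011100110110111) mod 2 = 0+0+0+0+0+0+0+1+0+1+1+0+1+1+1 mod 2 = 0
Syndrome = 1110
Column i of H is the binary representation of i, so the syndrome is the binary index of the flipped bit.
Read s = 1110 with s[0] as LSB: 1·2^0 + 1·2^1 + 1·2^2 + 0·2^3 = 7.
Error is at bit position 7.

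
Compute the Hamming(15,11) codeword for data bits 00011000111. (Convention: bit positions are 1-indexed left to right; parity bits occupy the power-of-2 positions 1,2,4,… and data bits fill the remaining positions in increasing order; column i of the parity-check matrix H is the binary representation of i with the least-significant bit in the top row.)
Codeword c = d · G (mod 2), d = 00011000111:
  c[0] = d·G[:,0] = (00011000111)·(11011010101) mod 2 = 0+0+0+1+1+0+0+0+1+0+1 mod 2 = 0
  c[1] = d·G[:,1] = (00011000111)·(10110110011) mod 2 = 0+0+0+1+0+0+0+0+0+1+1 mod 2 = 1
  c[2] = d·G[:,2] = (00011000111)·(10000000000) mod 2 = 0+0+0+0+0+0+0+0+0+0+0 mod 2 = 0
  c[3] = d·G[:,3] = (00011000111)·(01110001111) mod 2 = 0+0+0+1+0+0+0+0+1+1+1 mod 2 = 0
  c[4] = d·G[:,4] = (00011000111)·(01000000000) mod 2 = 0+0+0+0+0+0+0+0+0+0+0 mod 2 = 0
  c[5] = d·G[:,5] = (00011000111)·(00100000000) mod 2 = 0+0+0+0+0+0+0+0+0+0+0 mod 2 = 0
  c[6] = d·G[:,6] = (00011000111)·(00010000000) mod 2 = 0+0+0+1+0+0+0+0+0+0+0 mod 2 = 1
  c[7] = d·G[:,7] = (00011000111)·(00001111111) mod 2 = 0+0+0+0+1+0+0+0+1+1+1 mod 2 = 0
  c[8] = d·G[:,8] = (00011000111)·(00001000000) mod 2 = 0+0+0+0+1+0+0+0+0+0+0 mod 2 = 1
  c[9] = d·G[:,9] = (00011000111)·(00000100000) mod 2 = 0+0+0+0+0+0+0+0+0+0+0 mod 2 = 0
  c[10] = d·G[:,10] = (00011000111)·(00000010000) mod 2 = 0+0+0+0+0+0+0+0+0+0+0 mod 2 = 0
  c[11] = d·G[:,11] = (00011000111)·(00000001000) mod 2 = 0+0+0+0+0+0+0+0+0+0+0 mod 2 = 0
  c[12] = d·G[:,12] = (00011000111)·(00000000100) mod 2 = 0+0+0+0+0+0+0+0+1+0+0 mod 2 = 1
  c[13] = d·G[:,13] = (00011000111)·(00000000010) mod 2 = 0+0+0+0+0+0+0+0+0+1+0 mod 2 = 1
  c[14] = d·G[:,14] = (00011000111)·(00000000001) mod 2 = 0+0+0+0+0+0+0+0+0+0+1 mod 2 = 1
Codeword = 010000101000111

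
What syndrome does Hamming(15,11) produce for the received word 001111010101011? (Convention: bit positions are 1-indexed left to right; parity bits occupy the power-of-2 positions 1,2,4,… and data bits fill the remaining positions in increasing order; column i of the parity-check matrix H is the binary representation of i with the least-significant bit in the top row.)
Syndrome s = H · r^T (mod 2), r = 001111010101011:
  s[0] = (101010101010101)·(001111010101011) mod 2 = 0+0+1+0+1+0+0+0+0+0+0+0+0+0+1 mod 2 = 1
  s[1] = (011001100110011)·(001111010101011) mod 2 = 0+0+1+0+0+1+0+0+0+1+0+0+0+1+1 mod 2 = 1
  s[2] = (000111100001111)·(001111010101011) mod 2 = 0+0+0+1+1+1+0+0+0+0+0+1+0+1+1 mod 2 = 0
  s[3] = (000000011111111)·(001111010101011) mod 2 = 0+0+0+0+0+0+0+1+0+1+0+1+0+1+1 mod 2 = 1
Syndrome = 1101
Non-zero syndrome: error at position 11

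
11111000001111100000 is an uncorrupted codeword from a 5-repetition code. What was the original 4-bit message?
Split into 5-bit blocks: 11111 00000 11111 00000
Data = 1010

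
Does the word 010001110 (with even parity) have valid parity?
Sum of all bits: 0+1+0+0+0+1+1+1+0 = 4; 4 mod 2 = 0. Result is 0 → valid parity.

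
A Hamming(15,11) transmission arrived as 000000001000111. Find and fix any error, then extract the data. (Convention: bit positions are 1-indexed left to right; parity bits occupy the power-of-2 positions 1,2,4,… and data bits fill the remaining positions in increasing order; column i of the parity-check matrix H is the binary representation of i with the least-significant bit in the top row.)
Syndrome s = H · r^T (mod 2), r = 000000001000111:
  s[0] = (101010101010101)·(000000001000111) mod 2 = 0+0+0+0+0+0+0+0+1+0+0+0+1+0+1 mod 2 = 1
  s[1] = (011001100110011)·(000000001000111) mod 2 = 0+0+0+0+0+0+0+0+0+0+0+0+0+1+1 mod 2 = 0
  s[2] = (000111100001111)·(000000001000111) mod 2 = 0+0+0+0+0+0+0+0+0+0+0+0+1+1+1 mod 2 = 1
  s[3] = (000000011111111)·(000000001000111) mod 2 = 0+0+0+0+0+0+0+0+1+0+0+0+1+1+1 mod 2 = 0
Syndrome = 1010
Column 5 of H equals this syndrome → error at bit 5 (1-indexed).
Flip bit 5: 000000001000111 → 000010001000111
Extract data bits at positions {3,5,6,7,9,10,11,12,13,14,15}: 01001000111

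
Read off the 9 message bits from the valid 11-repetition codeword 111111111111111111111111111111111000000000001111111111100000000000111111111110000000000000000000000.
Split into 11-bit blocks: 11111111111 11111111111 11111111111 00000000000 11111111111 00000000000 11111111111 00000000000 00000000000
Data = 111010100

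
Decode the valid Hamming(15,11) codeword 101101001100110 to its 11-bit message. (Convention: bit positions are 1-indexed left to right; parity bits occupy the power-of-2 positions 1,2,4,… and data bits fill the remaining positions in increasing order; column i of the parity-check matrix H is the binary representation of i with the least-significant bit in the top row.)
Parity bits occupy power-of-2 positions; data bits are at positions {3,5,6,7,9,10,11,12,13,14,15} (1-indexed).
Extract: c[3]=1 c[5]=0 c[6]=1 c[7]=0 c[9]=1 c[10]=1 c[11]=0 c[12]=0 c[13]=1 c[14]=1 c[15]=0
Data = 10101100110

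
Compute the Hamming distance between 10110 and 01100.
XOR = 11010, count of 1s = 3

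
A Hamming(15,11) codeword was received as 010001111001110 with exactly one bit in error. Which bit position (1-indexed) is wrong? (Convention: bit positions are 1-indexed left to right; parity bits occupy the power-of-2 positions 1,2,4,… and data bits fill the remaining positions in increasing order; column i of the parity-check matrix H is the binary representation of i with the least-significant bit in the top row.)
Syndrome s = H · r^T (mod 2), r = 010001111001110:
  s[0] = (101010101010101)·(010001111001110) mod 2 = 0+0+0+0+0+0+1+0+1+0+0+0+1+0+0 mod 2 = 1
  s[1] = (011001100110011)·(010001111001110) mod 2 = 0+1+0+0+0+1+1+0+0+0+0+0+0+1+0 mod 2 = 0
  s[2] = (000111100001111)·(010001111001110) mod 2 = 0+0+0+0+0+1+1+0+0+0+0+1+1+1+0 mod 2 = 1
  s[3] = (000000011111111)·(010001111001110) mod 2 = 0+0+0+0+0+0+0+1+1+0+0+1+1+1+0 mod 2 = 1
Syndrome = 1011
Column i of H is the binary representation of i, so the syndrome is the binary index of the flipped bit.
Read s = 1011 with s[0] as LSB: 1·2^0 + 0·2^1 + 1·2^2 + 1·2^3 = 13.
Error is at bit position 13.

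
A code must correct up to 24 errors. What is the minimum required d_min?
Correcting t errors requires d_min ≥ 2t + 1 = 2·24 + 1 = 49.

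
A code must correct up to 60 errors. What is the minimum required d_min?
Correcting t errors requires d_min ≥ 2t + 1 = 2·60 + 1 = 121.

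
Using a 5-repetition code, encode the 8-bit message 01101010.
Repeat each bit 5× and concatenate:
0→00000  1→11111  1→11111  0→00000  1→11111  0→00000  1→11111  0→00000
Codeword = 0000011111111110000011111000001111100000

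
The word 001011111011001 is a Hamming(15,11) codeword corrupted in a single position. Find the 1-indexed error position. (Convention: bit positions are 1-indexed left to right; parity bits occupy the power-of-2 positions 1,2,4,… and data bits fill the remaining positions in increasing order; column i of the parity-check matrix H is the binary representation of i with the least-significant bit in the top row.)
Syndrome s = H · r^T (mod 2), r = 001011111011001:
  s[0] = (101010101010101)·(001011111011001) mod 2 = 0+0+1+0+1+0+1+0+1+0+1+0+0+0+1 mod 2 = 0
  s[1] = (011001100110011)·(001011111011001) mod 2 = 0+0+1+0+0+1+1+0+0+0+1+0+0+0+1 mod 2 = 1
  s[2] = (000111100001111)·(001011111011001) mod 2 = 0+0+0+0+1+1+1+0+0+0+0+1+0+0+1 mod 2 = 1
  s[3] = (000000011111111)·(001011111011001) mod 2 = 0+0+0+0+0+0+0+1+1+0+1+1+0+0+1 mod 2 = 1
Syndrome = 0111
Column i of H is the binary representation of i, so the syndrome is the binary index of the flipped bit.
Read s = 0111 with s[0] as LSB: 0·2^0 + 1·2^1 + 1·2^2 + 1·2^3 = 14.
Error is at bit position 14.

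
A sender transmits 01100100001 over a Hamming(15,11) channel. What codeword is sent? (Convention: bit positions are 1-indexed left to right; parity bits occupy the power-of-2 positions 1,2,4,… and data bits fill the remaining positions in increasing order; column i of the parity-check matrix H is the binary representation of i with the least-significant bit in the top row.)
Codeword c = d · G (mod 2), d = 01100100001:
  c[0] = d·G[:,0] = (01100100001)·(11011010101) mod 2 = 0+1+0+0+0+0+0+0+0+0+1 mod 2 = 0
  c[1] = d·G[:,1] = (01100100001)·(10110110011) mod 2 = 0+0+1+0+0+1+0+0+0+0+1 mod 2 = 1
  c[2] = d·G[:,2] = (01100100001)·(10000000000) mod 2 = 0+0+0+0+0+0+0+0+0+0+0 mod 2 = 0
  c[3] = d·G[:,3] = (01100100001)·(01110001111) mod 2 = 0+1+1+0+0+0+0+0+0+0+1 mod 2 = 1
  c[4] = d·G[:,4] = (01100100001)·(01000000000) mod 2 = 0+1+0+0+0+0+0+0+0+0+0 mod 2 = 1
  c[5] = d·G[:,5] = (01100100001)·(00100000000) mod 2 = 0+0+1+0+0+0+0+0+0+0+0 mod 2 = 1
  c[6] = d·G[:,6] = (01100100001)·(00010000000) mod 2 = 0+0+0+0+0+0+0+0+0+0+0 mod 2 = 0
  c[7] = d·G[:,7] = (01100100001)·(00001111111) mod 2 = 0+0+0+0+0+1+0+0+0+0+1 mod 2 = 0
  c[8] = d·G[:,8] = (01100100001)·(00001000000) mod 2 = 0+0+0+0+0+0+0+0+0+0+0 mod 2 = 0
  c[9] = d·G[:,9] = (01100100001)·(00000100000) mod 2 = 0+0+0+0+0+1+0+0+0+0+0 mod 2 = 1
  c[10] = d·G[:,10] = (01100100001)·(00000010000) mod 2 = 0+0+0+0+0+0+0+0+0+0+0 mod 2 = 0
  c[11] = d·G[:,11] = (01100100001)·(00000001000) mod 2 = 0+0+0+0+0+0+0+0+0+0+0 mod 2 = 0
  c[12] = d·G[:,12] = (01100100001)·(00000000100) mod 2 = 0+0+0+0+0+0+0+0+0+0+0 mod 2 = 0
  c[13] = d·G[:,13] = (01100100001)·(00000000010) mod 2 = 0+0+0+0+0+0+0+0+0+0+0 mod 2 = 0
  c[14] = d·G[:,14] = (01100100001)·(00000000001) mod 2 = 0+0+0+0+0+0+0+0+0+0+1 mod 2 = 1
Codeword = 010111000100001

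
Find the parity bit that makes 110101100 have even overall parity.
Sum of data bits: 1+1+0+1+0+1+1+0+0 = 5.
5 mod 2 = 1, so parity bit = 1.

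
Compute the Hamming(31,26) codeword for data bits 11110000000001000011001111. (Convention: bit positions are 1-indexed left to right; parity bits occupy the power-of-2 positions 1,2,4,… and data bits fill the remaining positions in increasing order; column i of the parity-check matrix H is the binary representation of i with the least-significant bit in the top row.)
Codeword c = d · G (mod 2), d = 11110000000001000011001111:
  c[0] = d·G[:,0] = (11110000000001000011001111)·(11011010101101010101010101) mod 2 = 1+1+0+1+0+0+0+0+0+0+0+0+0+1+0+0+0+0+0+1+0+0+0+1+0+1 mod 2 = 1
  c[1] = d·G[:,1] = (11110000000001000011001111)·(10110110011011001100110011) mod 2 = 1+0+1+1+0+0+0+0+0+0+0+0+0+1+0+0+0+0+0+0+0+0+0+0+1+1 mod 2 = 0
  c[2] = d·G[:,2] = (11110000000001000011001111)·(10000000000000000000000000) mod 2 = 1+0+0+0+0+0+0+0+0+0+0+0+0+0+0+0+0+0+0+0+0+0+0+0+0+0 mod 2 = 1
  c[3] = d·G[:,3] = (11110000000001000011001111)·(01110001111000111100001111) mod 2 = 0+1+1+1+0+0+0+0+0+0+0+0+0+0+0+0+0+0+0+0+0+0+1+1+1+1 mod 2 = 1
  c[4] = d·G[:,4] = (11110000000001000011001111)·(01000000000000000000000000) mod 2 = 0+1+0+0+0+0+0+0+0+0+0+0+0+0+0+0+0+0+0+0+0+0+0+0+0+0 mod 2 = 1
  c[5] = d·G[:,5] = (11110000000001000011001111)·(00100000000000000000000000) mod 2 = 0+0+1+0+0+0+0+0+0+0+0+0+0+0+0+0+0+0+0+0+0+0+0+0+0+0 mod 2 = 1
  c[6] = d·G[:,6] = (11110000000001000011001111)·(00010000000000000000000000) mod 2 = 0+0+0+1+0+0+0+0+0+0+0+0+0+0+0+0+0+0+0+0+0+0+0+0+0+0 mod 2 = 1
  c[7] = d·G[:,7] = (11110000000001000011001111)·(00001111111000000011111111) mod 2 = 0+0+0+0+0+0+0+0+0+0+0+0+0+0+0+0+0+0+1+1+0+0+1+1+1+1 mod 2 = 0
  c[8] = d·G[:,8] = (11110000000001000011001111)·(00001000000000000000000000) mod 2 = 0+0+0+0+0+0+0+0+0+0+0+0+0+0+0+0+0+0+0+0+0+0+0+0+0+0 mod 2 = 0
  c[9] = d·G[:,9] = (11110000000001000011001111)·(00000100000000000000000000) mod 2 = 0+0+0+0+0+0+0+0+0+0+0+0+0+0+0+0+0+0+0+0+0+0+0+0+0+0 mod 2 = 0
  c[10] = d·G[:,10] = (11110000000001000011001111)·(00000010000000000000000000) mod 2 = 0+0+0+0+0+0+0+0+0+0+0+0+0+0+0+0+0+0+0+0+0+0+0+0+0+0 mod 2 = 0
  c[11] = d·G[:,11] = (11110000000001000011001111)·(00000001000000000000000000) mod 2 = 0+0+0+0+0+0+0+0+0+0+0+0+0+0+0+0+0+0+0+0+0+0+0+0+0+0 mod 2 = 0
  c[12] = d·G[:,12] = (11110000000001000011001111)·(00000000100000000000000000) mod 2 = 0+0+0+0+0+0+0+0+0+0+0+0+0+0+0+0+0+0+0+0+0+0+0+0+0+0 mod 2 = 0
  c[13] = d·G[:,13] = (11110000000001000011001111)·(00000000010000000000000000) mod 2 = 0+0+0+0+0+0+0+0+0+0+0+0+0+0+0+0+0+0+0+0+0+0+0+0+0+0 mod 2 = 0
  c[14] = d·G[:,14] = (11110000000001000011001111)·(00000000001000000000000000) mod 2 = 0+0+0+0+0+0+0+0+0+0+0+0+0+0+0+0+0+0+0+0+0+0+0+0+0+0 mod 2 = 0
  c[15] = d·G[:,15] = (11110000000001000011001111)·(00000000000111111111111111) mod 2 = 0+0+0+0+0+0+0+0+0+0+0+0+0+1+0+0+0+0+1+1+0+0+1+1+1+1 mod 2 = 1
  c[16] = d·G[:,16] = (11110000000001000011001111)·(00000000000100000000000000) mod 2 = 0+0+0+0+0+0+0+0+0+0+0+0+0+0+0+0+0+0+0+0+0+0+0+0+0+0 mod 2 = 0
  c[17] = d·G[:,17] = (11110000000001000011001111)·(00000000000010000000000000) mod 2 = 0+0+0+0+0+0+0+0+0+0+0+0+0+0+0+0+0+0+0+0+0+0+0+0+0+0 mod 2 = 0
  c[18] = d·G[:,18] = (11110000000001000011001111)·(00000000000001000000000000) mod 2 = 0+0+0+0+0+0+0+0+0+0+0+0+0+1+0+0+0+0+0+0+0+0+0+0+0+0 mod 2 = 1
  c[19] = d·G[:,19] = (11110000000001000011001111)·(00000000000000100000000000) mod 2 = 0+0+0+0+0+0+0+0+0+0+0+0+0+0+0+0+0+0+0+0+0+0+0+0+0+0 mod 2 = 0
  c[20] = d·G[:,20] = (11110000000001000011001111)·(00000000000000010000000000) mod 2 = 0+0+0+0+0+0+0+0+0+0+0+0+0+0+0+0+0+0+0+0+0+0+0+0+0+0 mod 2 = 0
  c[21] = d·G[:,21] = (11110000000001000011001111)·(00000000000000001000000000) mod 2 = 0+0+0+0+0+0+0+0+0+0+0+0+0+0+0+0+0+0+0+0+0+0+0+0+0+0 mod 2 = 0
  c[22] = d·G[:,22] = (11110000000001000011001111)·(00000000000000000100000000) mod 2 = 0+0+0+0+0+0+0+0+0+0+0+0+0+0+0+0+0+0+0+0+0+0+0+0+0+0 mod 2 = 0
  c[23] = d·G[:,23] = (11110000000001000011001111)·(00000000000000000010000000) mod 2 = 0+0+0+0+0+0+0+0+0+0+0+0+0+0+0+0+0+0+1+0+0+0+0+0+0+0 mod 2 = 1
  c[24] = d·G[:,24] = (11110000000001000011001111)·(00000000000000000001000000) mod 2 = 0+0+0+0+0+0+0+0+0+0+0+0+0+0+0+0+0+0+0+1+0+0+0+0+0+0 mod 2 = 1
  c[25] = d·G[:,25] = (11110000000001000011001111)·(00000000000000000000100000) mod 2 = 0+0+0+0+0+0+0+0+0+0+0+0+0+0+0+0+0+0+0+0+0+0+0+0+0+0 mod 2 = 0
  c[26] = d·G[:,26] = (11110000000001000011001111)·(00000000000000000000010000) mod 2 = 0+0+0+0+0+0+0+0+0+0+0+0+0+0+0+0+0+0+0+0+0+0+0+0+0+0 mod 2 = 0
  c[27] = d·G[:,27] = (11110000000001000011001111)·(00000000000000000000001000) mod 2 = 0+0+0+0+0+0+0+0+0+0+0+0+0+0+0+0+0+0+0+0+0+0+1+0+0+0 mod 2 = 1
  c[28] = d·G[:,28] = (11110000000001000011001111)·(00000000000000000000000100) mod 2 = 0+0+0+0+0+0+0+0+0+0+0+0+0+0+0+0+0+0+0+0+0+0+0+1+0+0 mod 2 = 1
  c[29] = d·G[:,29] = (11110000000001000011001111)·(00000000000000000000000010) mod 2 = 0+0+0+0+0+0+0+0+0+0+0+0+0+0+0+0+0+0+0+0+0+0+0+0+1+0 mod 2 = 1
  c[30] = d·G[:,30] = (11110000000001000011001111)·(00000000000000000000000001) mod 2 = 0+0+0+0+0+0+0+0+0+0+0+0+0+0+0+0+0+0+0+0+0+0+0+0+0+1 mod 2 = 1
Codeword = 1011111000000001001000011001111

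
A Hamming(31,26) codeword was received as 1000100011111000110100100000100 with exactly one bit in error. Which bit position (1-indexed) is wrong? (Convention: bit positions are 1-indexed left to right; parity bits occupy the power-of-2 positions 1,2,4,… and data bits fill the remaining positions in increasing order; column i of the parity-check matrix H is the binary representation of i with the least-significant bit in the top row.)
Syndrome s = H · r^T (mod 2), r = 1000100011111000110100100000100:
  s[0] = (1010101010101010101010101010101)·(1000100011111000110100100000100) mod 2 = 1+0+0+0+1+0+0+0+1+0+1+0+1+0+0+0+1+0+0+0+0+0+1+0+0+0+0+0+1+0+0 mod 2 = 0
  s[1] = (0110011001100110011001100110011)·(1000100011111000110100100000100) mod 2 = 0+0+0+0+0+0+0+0+0+1+1+0+0+0+0+0+0+1+0+0+0+0+1+0+0+0+0+0+0+0+0 mod 2 = 0
  s[2] = (0001111000011110000111100001111)·(1000100011111000110100100000100) mod 2 = 0+0+0+0+1+0+0+0+0+0+0+1+1+0+0+0+0+0+0+1+0+0+1+0+0+0+0+0+1+0+0 mod 2 = 0
  s[3] = (0000000111111110000000011111111)·(1000100011111000110100100000100) mod 2 = 0+0+0+0+0+0+0+0+1+1+1+1+1+0+0+0+0+0+0+0+0+0+0+0+0+0+0+0+1+0+0 mod 2 = 0
  s[4] = (0000000000000001111111111111111)·(1000100011111000110100100000100) mod 2 = 0+0+0+0+0+0+0+0+0+0+0+0+0+0+0+0+1+1+0+1+0+0+1+0+0+0+0+0+1+0+0 mod 2 = 1
Syndrome = 00001
Column i of H is the binary representation of i, so the syndrome is the binary index of the flipped bit.
Read s = 00001 with s[0] as LSB: 0·2^0 + 0·2^1 + 0·2^2 + 0·2^3 + 1·2^4 = 16.
Error is at bit position 16.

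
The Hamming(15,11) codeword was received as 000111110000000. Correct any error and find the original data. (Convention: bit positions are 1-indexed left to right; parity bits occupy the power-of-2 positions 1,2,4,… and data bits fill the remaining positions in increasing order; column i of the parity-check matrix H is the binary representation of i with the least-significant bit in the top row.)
Syndrome s = H · r^T (mod 2), r = 000111110000000:
  s[0] = (101010101010101)·(000111110000000) mod 2 = 0+0+0+0+1+0+1+0+0+0+0+0+0+0+0 mod 2 = 0
  s[1] = (011001100110011)·(000111110000000) mod 2 = 0+0+0+0+0+1+1+0+0+0+0+0+0+0+0 mod 2 = 0
  s[2] = (000111100001111)·(000111110000000) mod 2 = 0+0+0+1+1+1+1+0+0+0+0+0+0+0+0 mod 2 = 0
  s[3] = (000000011111111)·(000111110000000) mod 2 = 0+0+0+0+0+0+0+1+0+0+0+0+0+0+0 mod 2 = 1
Syndrome = 0001
Column 8 of H equals this syndrome → error at bit 8 (1-indexed).
Flip bit 8: 000111110000000 → 000111100000000
Extract data bits at positions {3,5,6,7,9,10,11,12,13,14,15}: 01110000000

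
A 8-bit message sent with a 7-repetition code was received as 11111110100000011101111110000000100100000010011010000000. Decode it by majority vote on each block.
Split into 7-bit blocks and majority-vote each:
  block 1 = 1111111: 7 ones, 0 zeros → 1
  block 2 = 0100000: 1 ones, 6 zeros → 0
  block 3 = 0111011: 5 ones, 2 zeros → 1
  block 4 = 1111000: 4 ones, 3 zeros → 1
  block 5 = 0000100: 1 ones, 6 zeros → 0
  block 6 = 1000000: 1 ones, 6 zeros → 0
  block 7 = 1001101: 4 ones, 3 zeros → 1
  block 8 = 0000000: 0 ones, 7 zeros → 0
Decoded = 10110010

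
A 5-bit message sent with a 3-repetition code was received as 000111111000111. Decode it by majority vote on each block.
Split into 3-bit blocks and majority-vote each:
  block 1 = 000: 0 ones, 3 zeros → 0
  block 2 = 111: 3 ones, 0 zeros → 1
  block 3 = 111: 3 ones, 0 zeros → 1
  block 4 = 000: 0 ones, 3 zeros → 0
  block 5 = 111: 3 ones, 0 zeros → 1
Decoded = 01101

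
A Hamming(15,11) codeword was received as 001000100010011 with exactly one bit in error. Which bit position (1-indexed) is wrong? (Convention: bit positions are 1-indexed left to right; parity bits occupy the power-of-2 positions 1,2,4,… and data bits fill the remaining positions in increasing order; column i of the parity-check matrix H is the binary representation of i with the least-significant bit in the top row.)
Syndrome s = H · r^T (mod 2), r = 001000100010011:
  s[0] = (101010101010101)·(001000100010011) mod 2 = 0+0+1+0+0+0+1+0+0+0+1+0+0+0+1 mod 2 = 0
  s[1] = (011001100110011)·(001000100010011) mod 2 = 0+0+1+0+0+0+1+0+0+0+1+0+0+1+1 mod 2 = 1
  s[2] = (000111100001111)·(001000100010011) mod 2 = 0+0+0+0+0+0+1+0+0+0+0+0+0+1+1 mod 2 = 1
  s[3] = (000000011111111)·(001000100010011) mod 2 = 0+0+0+0+0+0+0+0+0+0+1+0+0+1+1 mod 2 = 1
Syndrome = 0111
Column i of H is the binary representation of i, so the syndrome is the binary index of the flipped bit.
Read s = 0111 with s[0] as LSB: 0·2^0 + 1·2^1 + 1·2^2 + 1·2^3 = 14.
Error is at bit position 14.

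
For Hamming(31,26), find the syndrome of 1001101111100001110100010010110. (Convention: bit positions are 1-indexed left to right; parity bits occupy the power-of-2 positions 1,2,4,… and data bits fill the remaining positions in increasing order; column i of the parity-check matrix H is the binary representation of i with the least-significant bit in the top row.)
Syndrome s = H · r^T (mod 2), r = 1001101111100001110100010010110:
  s[0] = (1010101010101010101010101010101)·(1001101111100001110100010010110) mod 2 = 1+0+0+0+1+0+1+0+1+0+1+0+0+0+0+0+1+0+0+0+0+0+0+0+0+0+1+0+1+0+0 mod 2 = 0
  s[1] = (0110011001100110011001100110011)·(1001101111100001110100010010110) mod 2 = 0+0+0+0+0+0+1+0+0+1+1+0+0+0+0+0+0+1+0+0+0+0+0+0+0+0+1+0+0+1+0 mod 2 = 0
  s[2] = (0001111000011110000111100001111)·(1001101111100001110100010010110) mod 2 = 0+0+0+1+1+0+1+0+0+0+0+0+0+0+0+0+0+0+0+1+0+0+0+0+0+0+0+0+1+1+0 mod 2 = 0
  s[3] = (0000000111111110000000011111111)·(1001101111100001110100010010110) mod 2 = 0+0+0+0+0+0+0+1+1+1+1+0+0+0+0+0+0+0+0+0+0+0+0+1+0+0+1+0+1+1+0 mod 2 = 0
  s[4] = (0000000000000001111111111111111)·(1001101111100001110100010010110) mod 2 = 0+0+0+0+0+0+0+0+0+0+0+0+0+0+0+1+1+1+0+1+0+0+0+1+0+0+1+0+1+1+0 mod 2 = 0
Syndrome = 00000
s = 0: no error detected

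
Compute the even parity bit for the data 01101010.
Sum of data bits: 0+1+1+0+1+0+1+0 = 4.
4 mod 2 = 0, so parity bit = 0.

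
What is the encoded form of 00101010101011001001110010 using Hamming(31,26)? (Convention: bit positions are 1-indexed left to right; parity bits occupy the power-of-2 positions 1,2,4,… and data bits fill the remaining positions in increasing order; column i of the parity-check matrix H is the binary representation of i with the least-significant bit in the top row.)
Codeword c = d · G (mod 2), d = 00101010101011001001110010:
  c[0] = d·G[:,0] = (00101010101011001001110010)·(11011010101101010101010101) mod 2 = 0+0+0+0+1+0+1+0+1+0+1+0+0+1+0+0+0+0+0+1+0+1+0+0+0+0 mod 2 = 1
  c[1] = d·G[:,1] = (00101010101011001001110010)·(10110110011011001100110011) mod 2 = 0+0+1+0+0+0+1+0+0+0+1+0+1+1+0+0+1+0+0+0+1+1+0+0+1+0 mod 2 = 1
  c[2] = d·G[:,2] = (00101010101011001001110010)·(10000000000000000000000000) mod 2 = 0+0+0+0+0+0+0+0+0+0+0+0+0+0+0+0+0+0+0+0+0+0+0+0+0+0 mod 2 = 0
  c[3] = d·G[:,3] = (00101010101011001001110010)·(01110001111000111100001111) mod 2 = 0+0+1+0+0+0+0+0+1+0+1+0+0+0+0+0+1+0+0+0+0+0+0+0+1+0 mod 2 = 1
  c[4] = d·G[:,4] = (00101010101011001001110010)·(01000000000000000000000000) mod 2 = 0+0+0+0+0+0+0+0+0+0+0+0+0+0+0+0+0+0+0+0+0+0+0+0+0+0 mod 2 = 0
  c[5] = d·G[:,5] = (00101010101011001001110010)·(00100000000000000000000000) mod 2 = 0+0+1+0+0+0+0+0+0+0+0+0+0+0+0+0+0+0+0+0+0+0+0+0+0+0 mod 2 = 1
  c[6] = d·G[:,6] = (00101010101011001001110010)·(00010000000000000000000000) mod 2 = 0+0+0+0+0+0+0+0+0+0+0+0+0+0+0+0+0+0+0+0+0+0+0+0+0+0 mod 2 = 0
  c[7] = d·G[:,7] = (00101010101011001001110010)·(00001111111000000011111111) mod 2 = 0+0+0+0+1+0+1+0+1+0+1+0+0+0+0+0+0+0+0+1+1+1+0+0+1+0 mod 2 = 0
  c[8] = d·G[:,8] = (00101010101011001001110010)·(00001000000000000000000000) mod 2 = 0+0+0+0+1+0+0+0+0+0+0+0+0+0+0+0+0+0+0+0+0+0+0+0+0+0 mod 2 = 1
  c[9] = d·G[:,9] = (00101010101011001001110010)·(00000100000000000000000000) mod 2 = 0+0+0+0+0+0+0+0+0+0+0+0+0+0+0+0+0+0+0+0+0+0+0+0+0+0 mod 2 = 0
  c[10] = d·G[:,10] = (00101010101011001001110010)·(00000010000000000000000000) mod 2 = 0+0+0+0+0+0+1+0+0+0+0+0+0+0+0+0+0+0+0+0+0+0+0+0+0+0 mod 2 = 1
  c[11] = d·G[:,11] = (00101010101011001001110010)·(00000001000000000000000000) mod 2 = 0+0+0+0+0+0+0+0+0+0+0+0+0+0+0+0+0+0+0+0+0+0+0+0+0+0 mod 2 = 0
  c[12] = d·G[:,12] = (00101010101011001001110010)·(00000000100000000000000000) mod 2 = 0+0+0+0+0+0+0+0+1+0+0+0+0+0+0+0+0+0+0+0+0+0+0+0+0+0 mod 2 = 1
  c[13] = d·G[:,13] = (00101010101011001001110010)·(00000000010000000000000000) mod 2 = 0+0+0+0+0+0+0+0+0+0+0+0+0+0+0+0+0+0+0+0+0+0+0+0+0+0 mod 2 = 0
  c[14] = d·G[:,14] = (00101010101011001001110010)·(00000000001000000000000000) mod 2 = 0+0+0+0+0+0+0+0+0+0+1+0+0+0+0+0+0+0+0+0+0+0+0+0+0+0 mod 2 = 1
  c[15] = d·G[:,15] = (00101010101011001001110010)·(00000000000111111111111111) mod 2 = 0+0+0+0+0+0+0+0+0+0+0+0+1+1+0+0+1+0+0+1+1+1+0+0+1+0 mod 2 = 1
  c[16] = d·G[:,16] = (00101010101011001001110010)·(00000000000100000000000000) mod 2 = 0+0+0+0+0+0+0+0+0+0+0+0+0+0+0+0+0+0+0+0+0+0+0+0+0+0 mod 2 = 0
  c[17] = d·G[:,17] = (00101010101011001001110010)·(00000000000010000000000000) mod 2 = 0+0+0+0+0+0+0+0+0+0+0+0+1+0+0+0+0+0+0+0+0+0+0+0+0+0 mod 2 = 1
  c[18] = d·G[:,18] = (00101010101011001001110010)·(00000000000001000000000000) mod 2 = 0+0+0+0+0+0+0+0+0+0+0+0+0+1+0+0+0+0+0+0+0+0+0+0+0+0 mod 2 = 1
  c[19] = d·G[:,19] = (00101010101011001001110010)·(00000000000000100000000000) mod 2 = 0+0+0+0+0+0+0+0+0+0+0+0+0+0+0+0+0+0+0+0+0+0+0+0+0+0 mod 2 = 0
  c[20] = d·G[:,20] = (00101010101011001001110010)·(00000000000000010000000000) mod 2 = 0+0+0+0+0+0+0+0+0+0+0+0+0+0+0+0+0+0+0+0+0+0+0+0+0+0 mod 2 = 0
  c[21] = d·G[:,21] = (00101010101011001001110010)·(00000000000000001000000000) mod 2 = 0+0+0+0+0+0+0+0+0+0+0+0+0+0+0+0+1+0+0+0+0+0+0+0+0+0 mod 2 = 1
  c[22] = d·G[:,22] = (00101010101011001001110010)·(00000000000000000100000000) mod 2 = 0+0+0+0+0+0+0+0+0+0+0+0+0+0+0+0+0+0+0+0+0+0+0+0+0+0 mod 2 = 0
  c[23] = d·G[:,23] = (00101010101011001001110010)·(00000000000000000010000000) mod 2 = 0+0+0+0+0+0+0+0+0+0+0+0+0+0+0+0+0+0+0+0+0+0+0+0+0+0 mod 2 = 0
  c[24] = d·G[:,24] = (00101010101011001001110010)·(00000000000000000001000000) mod 2 = 0+0+0+0+0+0+0+0+0+0+0+0+0+0+0+0+0+0+0+1+0+0+0+0+0+0 mod 2 = 1
  c[25] = d·G[:,25] = (00101010101011001001110010)·(00000000000000000000100000) mod 2 = 0+0+0+0+0+0+0+0+0+0+0+0+0+0+0+0+0+0+0+0+1+0+0+0+0+0 mod 2 = 1
  c[26] = d·G[:,26] = (00101010101011001001110010)·(00000000000000000000010000) mod 2 = 0+0+0+0+0+0+0+0+0+0+0+0+0+0+0+0+0+0+0+0+0+1+0+0+0+0 mod 2 = 1
  c[27] = d·G[:,27] = (00101010101011001001110010)·(00000000000000000000001000) mod 2 = 0+0+0+0+0+0+0+0+0+0+0+0+0+0+0+0+0+0+0+0+0+0+0+0+0+0 mod 2 = 0
  c[28] = d·G[:,28] = (00101010101011001001110010)·(00000000000000000000000100) mod 2 = 0+0+0+0+0+0+0+0+0+0+0+0+0+0+0+0+0+0+0+0+0+0+0+0+0+0 mod 2 = 0
  c[29] = d·G[:,29] = (00101010101011001001110010)·(00000000000000000000000010) mod 2 = 0+0+0+0+0+0+0+0+0+0+0+0+0+0+0+0+0+0+0+0+0+0+0+0+1+0 mod 2 = 1
  c[30] = d·G[:,30] = (00101010101011001001110010)·(00000000000000000000000001) mod 2 = 0+0+0+0+0+0+0+0+0+0+0+0+0+0+0+0+0+0+0+0+0+0+0+0+0+0 mod 2 = 0
Codeword = 1101010010101011011001001110010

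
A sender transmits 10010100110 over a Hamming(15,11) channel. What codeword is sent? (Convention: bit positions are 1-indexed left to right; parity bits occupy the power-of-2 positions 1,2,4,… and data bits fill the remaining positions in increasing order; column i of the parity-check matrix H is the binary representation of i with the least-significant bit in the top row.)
Codeword c = d · G (mod 2), d = 10010100110:
  c[0] = d·G[:,0] = (10010100110)·(11011010101) mod 2 = 1+0+0+1+0+0+0+0+1+0+0 mod 2 = 1
  c[1] = d·G[:,1] = (10010100110)·(10110110011) mod 2 = 1+0+0+1+0+1+0+0+0+1+0 mod 2 = 0
  c[2] = d·G[:,2] = (10010100110)·(10000000000) mod 2 = 1+0+0+0+0+0+0+0+0+0+0 mod 2 = 1
  c[3] = d·G[:,3] = (10010100110)·(01110001111) mod 2 = 0+0+0+1+0+0+0+0+1+1+0 mod 2 = 1
  c[4] = d·G[:,4] = (10010100110)·(01000000000) mod 2 = 0+0+0+0+0+0+0+0+0+0+0 mod 2 = 0
  c[5] = d·G[:,5] = (10010100110)·(00100000000) mod 2 = 0+0+0+0+0+0+0+0+0+0+0 mod 2 = 0
  c[6] = d·G[:,6] = (10010100110)·(00010000000) mod 2 = 0+0+0+1+0+0+0+0+0+0+0 mod 2 = 1
  c[7] = d·G[:,7] = (10010100110)·(00001111111) mod 2 = 0+0+0+0+0+1+0+0+1+1+0 mod 2 = 1
  c[8] = d·G[:,8] = (10010100110)·(00001000000) mod 2 = 0+0+0+0+0+0+0+0+0+0+0 mod 2 = 0
  c[9] = d·G[:,9] = (10010100110)·(00000100000) mod 2 = 0+0+0+0+0+1+0+0+0+0+0 mod 2 = 1
  c[10] = d·G[:,10] = (10010100110)·(00000010000) mod 2 = 0+0+0+0+0+0+0+0+0+0+0 mod 2 = 0
  c[11] = d·G[:,11] = (10010100110)·(00000001000) mod 2 = 0+0+0+0+0+0+0+0+0+0+0 mod 2 = 0
  c[12] = d·G[:,12] = (10010100110)·(00000000100) mod 2 = 0+0+0+0+0+0+0+0+1+0+0 mod 2 = 1
  c[13] = d·G[:,13] = (10010100110)·(00000000010) mod 2 = 0+0+0+0+0+0+0+0+0+1+0 mod 2 = 1
  c[14] = d·G[:,14] = (10010100110)·(00000000001) mod 2 = 0+0+0+0+0+0+0+0+0+0+0 mod 2 = 0
Codeword = 101100110100110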